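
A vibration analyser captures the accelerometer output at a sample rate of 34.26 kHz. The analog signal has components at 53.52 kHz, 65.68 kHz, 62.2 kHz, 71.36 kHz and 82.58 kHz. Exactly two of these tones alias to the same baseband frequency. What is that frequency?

2.84 kHz

fs/2 = 17.13 kHz.
53.52 kHz mod fs = 19.26 kHz.
19.26 kHz > fs/2 = 17.13 kHz, folds to fs − 19.26 kHz = 15 kHz.
65.68 kHz mod fs = 31.42 kHz.
31.42 kHz > fs/2 = 17.13 kHz, folds to fs − 31.42 kHz = 2.84 kHz.
62.2 kHz mod fs = 27.94 kHz.
27.94 kHz > fs/2 = 17.13 kHz, folds to fs − 27.94 kHz = 6.32 kHz.
71.36 kHz mod fs = 2.84 kHz.
2.84 kHz ≤ fs/2 = 17.13 kHz, appears at 2.84 kHz.
82.58 kHz mod fs = 14.06 kHz.
14.06 kHz ≤ fs/2 = 17.13 kHz, appears at 14.06 kHz.
65.68 kHz and 71.36 kHz both map to 2.84 kHz.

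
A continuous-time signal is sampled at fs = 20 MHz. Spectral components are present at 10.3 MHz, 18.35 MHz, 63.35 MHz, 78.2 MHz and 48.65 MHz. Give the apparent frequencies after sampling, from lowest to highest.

fs/2 = 10 MHz.
10.3 MHz > fs/2 = 10 MHz, folds to fs − 10.3 MHz = 9.7 MHz.
18.35 MHz > fs/2 = 10 MHz, folds to fs − 18.35 MHz = 1.65 MHz.
63.35 MHz mod fs = 3.35 MHz.
3.35 MHz ≤ fs/2 = 10 MHz, appears at 3.35 MHz.
78.2 MHz mod fs = 18.2 MHz.
18.2 MHz > fs/2 = 10 MHz, folds to fs − 18.2 MHz = 1.8 MHz.
48.65 MHz mod fs = 8.65 MHz.
8.65 MHz ≤ fs/2 = 10 MHz, appears at 8.65 MHz.
Distinct values: {1.65 MHz, 1.8 MHz, 3.35 MHz, 8.65 MHz, 9.7 MHz}.

1.65 MHz, 1.8 MHz, 3.35 MHz, 8.65 MHz, 9.7 MHz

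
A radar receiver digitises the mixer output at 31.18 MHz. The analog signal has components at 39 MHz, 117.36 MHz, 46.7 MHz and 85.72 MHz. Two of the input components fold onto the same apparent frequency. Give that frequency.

fs/2 = 15.59 MHz.
39 MHz mod fs = 7.82 MHz.
7.82 MHz ≤ fs/2 = 15.59 MHz, appears at 7.82 MHz.
117.36 MHz mod fs = 23.82 MHz.
23.82 MHz > fs/2 = 15.59 MHz, folds to fs − 23.82 MHz = 7.36 MHz.
46.7 MHz mod fs = 15.52 MHz.
15.52 MHz ≤ fs/2 = 15.59 MHz, appears at 15.52 MHz.
85.72 MHz mod fs = 23.36 MHz.
23.36 MHz > fs/2 = 15.59 MHz, folds to fs − 23.36 MHz = 7.82 MHz.
39 MHz and 85.72 MHz both map to 7.82 MHz.

7.82 MHz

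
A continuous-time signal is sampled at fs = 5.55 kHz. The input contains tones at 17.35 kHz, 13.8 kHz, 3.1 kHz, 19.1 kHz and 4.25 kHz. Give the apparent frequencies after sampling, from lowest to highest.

fs/2 = 2.775 kHz.
17.35 kHz mod fs = 0.7 kHz.
0.7 kHz ≤ fs/2 = 2.775 kHz, appears at 0.7 kHz.
13.8 kHz mod fs = 2.7 kHz.
2.7 kHz ≤ fs/2 = 2.775 kHz, appears at 2.7 kHz.
3.1 kHz > fs/2 = 2.775 kHz, folds to fs − 3.1 kHz = 2.45 kHz.
19.1 kHz mod fs = 2.45 kHz.
2.45 kHz ≤ fs/2 = 2.775 kHz, appears at 2.45 kHz.
4.25 kHz > fs/2 = 2.775 kHz, folds to fs − 4.25 kHz = 1.3 kHz.
Distinct values: {0.7 kHz, 1.3 kHz, 2.45 kHz, 2.7 kHz}.

0.7 kHz, 1.3 kHz, 2.45 kHz, 2.7 kHz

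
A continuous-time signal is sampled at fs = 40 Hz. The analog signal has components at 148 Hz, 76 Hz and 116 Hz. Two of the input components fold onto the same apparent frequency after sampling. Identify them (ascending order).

fs/2 = 20 Hz.
148 Hz mod fs = 28 Hz.
28 Hz > fs/2 = 20 Hz, folds to fs − 28 Hz = 12 Hz.
76 Hz mod fs = 36 Hz.
36 Hz > fs/2 = 20 Hz, folds to fs − 36 Hz = 4 Hz.
116 Hz mod fs = 36 Hz.
36 Hz > fs/2 = 20 Hz, folds to fs − 36 Hz = 4 Hz.
76 Hz and 116 Hz both map to 4 Hz.

76 Hz, 116 Hz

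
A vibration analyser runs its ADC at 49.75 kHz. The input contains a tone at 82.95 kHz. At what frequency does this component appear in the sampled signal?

16.55 kHz

82.95 kHz mod fs = 33.2 kHz.
33.2 kHz > fs/2 = 24.875 kHz, folds to fs − 33.2 kHz = 16.55 kHz.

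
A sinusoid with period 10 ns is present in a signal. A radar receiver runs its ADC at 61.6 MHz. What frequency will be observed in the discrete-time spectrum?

T = 10 ns → f = 1/T = 100 MHz.
100 MHz mod fs = 38.4 MHz.
38.4 MHz > fs/2 = 30.8 MHz, folds to fs − 38.4 MHz = 23.2 MHz.

23.2 MHz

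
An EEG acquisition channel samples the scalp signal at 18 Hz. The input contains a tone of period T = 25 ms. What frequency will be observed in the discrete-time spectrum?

T = 25 ms → f = 1/T = 40 Hz.
40 Hz mod fs = 4 Hz.
4 Hz ≤ fs/2 = 9 Hz, appears at 4 Hz.

4 Hz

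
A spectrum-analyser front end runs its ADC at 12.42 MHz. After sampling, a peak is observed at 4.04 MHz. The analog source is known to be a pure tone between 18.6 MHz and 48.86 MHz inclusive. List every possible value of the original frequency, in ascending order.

20.8 MHz, 28.88 MHz, 33.22 MHz, 41.3 MHz, 45.64 MHz

Frequencies that alias to 4.04 MHz are k·fs ± 4.04 MHz for integer k ≥ 0.
k=0: 4.04 MHz.
k=1: 8.38 MHz, 16.46 MHz.
k=2: 20.8 MHz, 28.88 MHz.
k=3: 33.22 MHz, 41.3 MHz.
k=4: 45.64 MHz, 53.72 MHz.
k=5: 58.06 MHz, 66.14 MHz.
Within [18.6 MHz, 48.86 MHz]: 20.8 MHz, 28.88 MHz, 33.22 MHz, 41.3 MHz, 45.64 MHz.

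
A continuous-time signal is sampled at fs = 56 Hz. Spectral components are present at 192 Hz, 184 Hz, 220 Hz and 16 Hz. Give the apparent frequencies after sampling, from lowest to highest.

4 Hz, 16 Hz, 24 Hz

fs/2 = 28 Hz.
192 Hz mod fs = 24 Hz.
24 Hz ≤ fs/2 = 28 Hz, appears at 24 Hz.
184 Hz mod fs = 16 Hz.
16 Hz ≤ fs/2 = 28 Hz, appears at 16 Hz.
220 Hz mod fs = 52 Hz.
52 Hz > fs/2 = 28 Hz, folds to fs − 52 Hz = 4 Hz.
16 Hz ≤ fs/2 = 28 Hz, passes unchanged.
Distinct values: {4 Hz, 16 Hz, 24 Hz}.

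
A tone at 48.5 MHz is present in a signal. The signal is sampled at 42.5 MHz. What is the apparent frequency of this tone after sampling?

6 MHz

48.5 MHz mod fs = 6 MHz.
6 MHz ≤ fs/2 = 21.25 MHz, appears at 6 MHz.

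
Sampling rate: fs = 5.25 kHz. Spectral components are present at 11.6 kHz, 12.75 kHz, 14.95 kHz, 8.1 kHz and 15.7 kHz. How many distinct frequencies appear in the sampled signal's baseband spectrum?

fs/2 = 2.625 kHz.
11.6 kHz mod fs = 1.1 kHz.
1.1 kHz ≤ fs/2 = 2.625 kHz, appears at 1.1 kHz.
12.75 kHz mod fs = 2.25 kHz.
2.25 kHz ≤ fs/2 = 2.625 kHz, appears at 2.25 kHz.
14.95 kHz mod fs = 4.45 kHz.
4.45 kHz > fs/2 = 2.625 kHz, folds to fs − 4.45 kHz = 0.8 kHz.
8.1 kHz mod fs = 2.85 kHz.
2.85 kHz > fs/2 = 2.625 kHz, folds to fs − 2.85 kHz = 2.4 kHz.
15.7 kHz mod fs = 5.2 kHz.
5.2 kHz > fs/2 = 2.625 kHz, folds to fs − 5.2 kHz = 0.05 kHz.
Distinct values: {0.05 kHz, 0.8 kHz, 1.1 kHz, 2.25 kHz, 2.4 kHz} → 5.

5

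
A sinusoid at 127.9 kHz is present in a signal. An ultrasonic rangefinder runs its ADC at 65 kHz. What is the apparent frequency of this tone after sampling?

2.1 kHz

127.9 kHz mod fs = 62.9 kHz.
62.9 kHz > fs/2 = 32.5 kHz, folds to fs − 62.9 kHz = 2.1 kHz.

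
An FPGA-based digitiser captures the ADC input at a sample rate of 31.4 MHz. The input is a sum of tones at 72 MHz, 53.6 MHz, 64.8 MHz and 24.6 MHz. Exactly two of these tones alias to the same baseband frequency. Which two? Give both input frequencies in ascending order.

53.6 MHz, 72 MHz

fs/2 = 15.7 MHz.
72 MHz mod fs = 9.2 MHz.
9.2 MHz ≤ fs/2 = 15.7 MHz, appears at 9.2 MHz.
53.6 MHz mod fs = 22.2 MHz.
22.2 MHz > fs/2 = 15.7 MHz, folds to fs − 22.2 MHz = 9.2 MHz.
64.8 MHz mod fs = 2 MHz.
2 MHz ≤ fs/2 = 15.7 MHz, appears at 2 MHz.
24.6 MHz > fs/2 = 15.7 MHz, folds to fs − 24.6 MHz = 6.8 MHz.
53.6 MHz and 72 MHz both map to 9.2 MHz.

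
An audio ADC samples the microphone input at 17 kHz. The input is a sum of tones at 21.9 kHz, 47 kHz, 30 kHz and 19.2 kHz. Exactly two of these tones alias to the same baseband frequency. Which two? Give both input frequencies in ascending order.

30 kHz, 47 kHz

fs/2 = 8.5 kHz.
21.9 kHz mod fs = 4.9 kHz.
4.9 kHz ≤ fs/2 = 8.5 kHz, appears at 4.9 kHz.
47 kHz mod fs = 13 kHz.
13 kHz > fs/2 = 8.5 kHz, folds to fs − 13 kHz = 4 kHz.
30 kHz mod fs = 13 kHz.
13 kHz > fs/2 = 8.5 kHz, folds to fs − 13 kHz = 4 kHz.
19.2 kHz mod fs = 2.2 kHz.
2.2 kHz ≤ fs/2 = 8.5 kHz, appears at 2.2 kHz.
30 kHz and 47 kHz both map to 4 kHz.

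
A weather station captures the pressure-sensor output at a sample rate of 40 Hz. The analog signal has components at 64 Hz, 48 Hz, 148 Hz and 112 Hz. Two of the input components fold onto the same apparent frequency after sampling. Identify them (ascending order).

fs/2 = 20 Hz.
64 Hz mod fs = 24 Hz.
24 Hz > fs/2 = 20 Hz, folds to fs − 24 Hz = 16 Hz.
48 Hz mod fs = 8 Hz.
8 Hz ≤ fs/2 = 20 Hz, appears at 8 Hz.
148 Hz mod fs = 28 Hz.
28 Hz > fs/2 = 20 Hz, folds to fs − 28 Hz = 12 Hz.
112 Hz mod fs = 32 Hz.
32 Hz > fs/2 = 20 Hz, folds to fs − 32 Hz = 8 Hz.
48 Hz and 112 Hz both map to 8 Hz.

48 Hz, 112 Hz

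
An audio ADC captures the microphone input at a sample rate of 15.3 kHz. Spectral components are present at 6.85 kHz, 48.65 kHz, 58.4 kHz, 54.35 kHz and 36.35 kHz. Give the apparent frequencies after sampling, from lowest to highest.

fs/2 = 7.65 kHz.
6.85 kHz ≤ fs/2 = 7.65 kHz, passes unchanged.
48.65 kHz mod fs = 2.75 kHz.
2.75 kHz ≤ fs/2 = 7.65 kHz, appears at 2.75 kHz.
58.4 kHz mod fs = 12.5 kHz.
12.5 kHz > fs/2 = 7.65 kHz, folds to fs − 12.5 kHz = 2.8 kHz.
54.35 kHz mod fs = 8.45 kHz.
8.45 kHz > fs/2 = 7.65 kHz, folds to fs − 8.45 kHz = 6.85 kHz.
36.35 kHz mod fs = 5.75 kHz.
5.75 kHz ≤ fs/2 = 7.65 kHz, appears at 5.75 kHz.
Distinct values: {2.75 kHz, 2.8 kHz, 5.75 kHz, 6.85 kHz}.

2.75 kHz, 2.8 kHz, 5.75 kHz, 6.85 kHz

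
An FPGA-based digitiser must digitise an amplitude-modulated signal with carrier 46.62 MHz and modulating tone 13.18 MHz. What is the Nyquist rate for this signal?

AM sidebands sit at fc ± fm = 33.44 MHz and 59.8 MHz.
Highest-frequency component: 59.8 MHz.
Nyquist rate = 2 × 59.8 MHz = 119.6 MHz.

119.6 MHz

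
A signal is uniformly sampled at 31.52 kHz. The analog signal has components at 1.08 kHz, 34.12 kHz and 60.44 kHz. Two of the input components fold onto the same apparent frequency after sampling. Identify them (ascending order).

fs/2 = 15.76 kHz.
1.08 kHz ≤ fs/2 = 15.76 kHz, passes unchanged.
34.12 kHz mod fs = 2.6 kHz.
2.6 kHz ≤ fs/2 = 15.76 kHz, appears at 2.6 kHz.
60.44 kHz mod fs = 28.92 kHz.
28.92 kHz > fs/2 = 15.76 kHz, folds to fs − 28.92 kHz = 2.6 kHz.
34.12 kHz and 60.44 kHz both map to 2.6 kHz.

34.12 kHz, 60.44 kHz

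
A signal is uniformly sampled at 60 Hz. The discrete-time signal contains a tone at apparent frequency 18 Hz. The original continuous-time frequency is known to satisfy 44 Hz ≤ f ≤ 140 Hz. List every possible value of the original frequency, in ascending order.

78 Hz, 102 Hz, 138 Hz

Frequencies that alias to 18 Hz are k·fs ± 18 Hz for integer k ≥ 0.
k=0: 18 Hz.
k=1: 42 Hz, 78 Hz.
k=2: 102 Hz, 138 Hz.
k=3: 162 Hz, 198 Hz.
Within [44 Hz, 140 Hz]: 78 Hz, 102 Hz, 138 Hz.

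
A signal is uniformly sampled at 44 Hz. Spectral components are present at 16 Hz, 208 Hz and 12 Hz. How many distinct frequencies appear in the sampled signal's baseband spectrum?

2

fs/2 = 22 Hz.
16 Hz ≤ fs/2 = 22 Hz, passes unchanged.
208 Hz mod fs = 32 Hz.
32 Hz > fs/2 = 22 Hz, folds to fs − 32 Hz = 12 Hz.
12 Hz ≤ fs/2 = 22 Hz, passes unchanged.
Distinct values: {12 Hz, 16 Hz} → 2.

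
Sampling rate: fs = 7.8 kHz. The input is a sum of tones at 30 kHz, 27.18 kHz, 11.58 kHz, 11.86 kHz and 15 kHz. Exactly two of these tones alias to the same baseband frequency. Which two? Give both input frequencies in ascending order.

fs/2 = 3.9 kHz.
30 kHz mod fs = 6.6 kHz.
6.6 kHz > fs/2 = 3.9 kHz, folds to fs − 6.6 kHz = 1.2 kHz.
27.18 kHz mod fs = 3.78 kHz.
3.78 kHz ≤ fs/2 = 3.9 kHz, appears at 3.78 kHz.
11.58 kHz mod fs = 3.78 kHz.
3.78 kHz ≤ fs/2 = 3.9 kHz, appears at 3.78 kHz.
11.86 kHz mod fs = 4.06 kHz.
4.06 kHz > fs/2 = 3.9 kHz, folds to fs − 4.06 kHz = 3.74 kHz.
15 kHz mod fs = 7.2 kHz.
7.2 kHz > fs/2 = 3.9 kHz, folds to fs − 7.2 kHz = 0.6 kHz.
11.58 kHz and 27.18 kHz both map to 3.78 kHz.

11.58 kHz, 27.18 kHz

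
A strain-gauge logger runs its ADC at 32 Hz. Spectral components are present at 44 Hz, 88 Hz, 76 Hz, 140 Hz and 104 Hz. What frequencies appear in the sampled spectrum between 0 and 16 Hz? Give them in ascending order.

8 Hz, 12 Hz

fs/2 = 16 Hz.
44 Hz mod fs = 12 Hz.
12 Hz ≤ fs/2 = 16 Hz, appears at 12 Hz.
88 Hz mod fs = 24 Hz.
24 Hz > fs/2 = 16 Hz, folds to fs − 24 Hz = 8 Hz.
76 Hz mod fs = 12 Hz.
12 Hz ≤ fs/2 = 16 Hz, appears at 12 Hz.
140 Hz mod fs = 12 Hz.
12 Hz ≤ fs/2 = 16 Hz, appears at 12 Hz.
104 Hz mod fs = 8 Hz.
8 Hz ≤ fs/2 = 16 Hz, appears at 8 Hz.
Distinct values: {8 Hz, 12 Hz}.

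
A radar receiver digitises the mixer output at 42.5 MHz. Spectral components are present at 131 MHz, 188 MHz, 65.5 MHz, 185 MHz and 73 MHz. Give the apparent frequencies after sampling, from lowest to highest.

fs/2 = 21.25 MHz.
131 MHz mod fs = 3.5 MHz.
3.5 MHz ≤ fs/2 = 21.25 MHz, appears at 3.5 MHz.
188 MHz mod fs = 18 MHz.
18 MHz ≤ fs/2 = 21.25 MHz, appears at 18 MHz.
65.5 MHz mod fs = 23 MHz.
23 MHz > fs/2 = 21.25 MHz, folds to fs − 23 MHz = 19.5 MHz.
185 MHz mod fs = 15 MHz.
15 MHz ≤ fs/2 = 21.25 MHz, appears at 15 MHz.
73 MHz mod fs = 30.5 MHz.
30.5 MHz > fs/2 = 21.25 MHz, folds to fs − 30.5 MHz = 12 MHz.
Distinct values: {3.5 MHz, 12 MHz, 15 MHz, 18 MHz, 19.5 MHz}.

3.5 MHz, 12 MHz, 15 MHz, 18 MHz, 19.5 MHz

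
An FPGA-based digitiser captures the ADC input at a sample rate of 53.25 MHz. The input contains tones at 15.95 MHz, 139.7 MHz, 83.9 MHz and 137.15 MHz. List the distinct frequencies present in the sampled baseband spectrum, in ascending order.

15.95 MHz, 20.05 MHz, 22.6 MHz

fs/2 = 26.625 MHz.
15.95 MHz ≤ fs/2 = 26.625 MHz, passes unchanged.
139.7 MHz mod fs = 33.2 MHz.
33.2 MHz > fs/2 = 26.625 MHz, folds to fs − 33.2 MHz = 20.05 MHz.
83.9 MHz mod fs = 30.65 MHz.
30.65 MHz > fs/2 = 26.625 MHz, folds to fs − 30.65 MHz = 22.6 MHz.
137.15 MHz mod fs = 30.65 MHz.
30.65 MHz > fs/2 = 26.625 MHz, folds to fs − 30.65 MHz = 22.6 MHz.
Distinct values: {15.95 MHz, 20.05 MHz, 22.6 MHz}.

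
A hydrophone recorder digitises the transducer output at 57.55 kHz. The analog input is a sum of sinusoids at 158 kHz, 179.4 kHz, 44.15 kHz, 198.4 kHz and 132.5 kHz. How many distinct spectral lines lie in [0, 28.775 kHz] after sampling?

fs/2 = 28.775 kHz.
158 kHz mod fs = 42.9 kHz.
42.9 kHz > fs/2 = 28.775 kHz, folds to fs − 42.9 kHz = 14.65 kHz.
179.4 kHz mod fs = 6.75 kHz.
6.75 kHz ≤ fs/2 = 28.775 kHz, appears at 6.75 kHz.
44.15 kHz > fs/2 = 28.775 kHz, folds to fs − 44.15 kHz = 13.4 kHz.
198.4 kHz mod fs = 25.75 kHz.
25.75 kHz ≤ fs/2 = 28.775 kHz, appears at 25.75 kHz.
132.5 kHz mod fs = 17.4 kHz.
17.4 kHz ≤ fs/2 = 28.775 kHz, appears at 17.4 kHz.
Distinct values: {6.75 kHz, 13.4 kHz, 14.65 kHz, 17.4 kHz, 25.75 kHz} → 5.

5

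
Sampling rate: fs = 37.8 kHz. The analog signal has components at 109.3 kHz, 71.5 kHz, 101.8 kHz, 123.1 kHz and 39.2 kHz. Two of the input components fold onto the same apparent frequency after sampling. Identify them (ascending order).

fs/2 = 18.9 kHz.
109.3 kHz mod fs = 33.7 kHz.
33.7 kHz > fs/2 = 18.9 kHz, folds to fs − 33.7 kHz = 4.1 kHz.
71.5 kHz mod fs = 33.7 kHz.
33.7 kHz > fs/2 = 18.9 kHz, folds to fs − 33.7 kHz = 4.1 kHz.
101.8 kHz mod fs = 26.2 kHz.
26.2 kHz > fs/2 = 18.9 kHz, folds to fs − 26.2 kHz = 11.6 kHz.
123.1 kHz mod fs = 9.7 kHz.
9.7 kHz ≤ fs/2 = 18.9 kHz, appears at 9.7 kHz.
39.2 kHz mod fs = 1.4 kHz.
1.4 kHz ≤ fs/2 = 18.9 kHz, appears at 1.4 kHz.
71.5 kHz and 109.3 kHz both map to 4.1 kHz.

71.5 kHz, 109.3 kHz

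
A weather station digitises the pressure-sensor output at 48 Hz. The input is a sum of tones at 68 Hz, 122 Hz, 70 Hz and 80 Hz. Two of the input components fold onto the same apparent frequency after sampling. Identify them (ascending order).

70 Hz, 122 Hz

fs/2 = 24 Hz.
68 Hz mod fs = 20 Hz.
20 Hz ≤ fs/2 = 24 Hz, appears at 20 Hz.
122 Hz mod fs = 26 Hz.
26 Hz > fs/2 = 24 Hz, folds to fs − 26 Hz = 22 Hz.
70 Hz mod fs = 22 Hz.
22 Hz ≤ fs/2 = 24 Hz, appears at 22 Hz.
80 Hz mod fs = 32 Hz.
32 Hz > fs/2 = 24 Hz, folds to fs − 32 Hz = 16 Hz.
70 Hz and 122 Hz both map to 22 Hz.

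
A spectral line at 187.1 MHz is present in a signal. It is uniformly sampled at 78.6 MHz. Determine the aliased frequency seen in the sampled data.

29.9 MHz

187.1 MHz mod fs = 29.9 MHz.
29.9 MHz ≤ fs/2 = 39.3 MHz, appears at 29.9 MHz.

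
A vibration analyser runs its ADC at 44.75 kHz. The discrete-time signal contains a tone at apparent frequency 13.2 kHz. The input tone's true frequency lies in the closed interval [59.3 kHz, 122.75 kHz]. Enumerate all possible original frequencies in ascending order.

76.3 kHz, 102.7 kHz, 121.05 kHz

Frequencies that alias to 13.2 kHz are k·fs ± 13.2 kHz for integer k ≥ 0.
k=0: 13.2 kHz.
k=1: 31.55 kHz, 57.95 kHz.
k=2: 76.3 kHz, 102.7 kHz.
k=3: 121.05 kHz, 147.45 kHz.
k=4: 165.8 kHz, 192.2 kHz.
Within [59.3 kHz, 122.75 kHz]: 76.3 kHz, 102.7 kHz, 121.05 kHz.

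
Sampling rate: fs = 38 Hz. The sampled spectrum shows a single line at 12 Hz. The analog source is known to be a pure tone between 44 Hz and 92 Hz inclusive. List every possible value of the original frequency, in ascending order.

50 Hz, 64 Hz, 88 Hz

Frequencies that alias to 12 Hz are k·fs ± 12 Hz for integer k ≥ 0.
k=0: 12 Hz.
k=1: 26 Hz, 50 Hz.
k=2: 64 Hz, 88 Hz.
k=3: 102 Hz, 126 Hz.
Within [44 Hz, 92 Hz]: 50 Hz, 64 Hz, 88 Hz.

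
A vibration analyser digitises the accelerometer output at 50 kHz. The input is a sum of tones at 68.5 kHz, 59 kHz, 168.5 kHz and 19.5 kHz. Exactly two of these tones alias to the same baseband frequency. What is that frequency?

18.5 kHz

fs/2 = 25 kHz.
68.5 kHz mod fs = 18.5 kHz.
18.5 kHz ≤ fs/2 = 25 kHz, appears at 18.5 kHz.
59 kHz mod fs = 9 kHz.
9 kHz ≤ fs/2 = 25 kHz, appears at 9 kHz.
168.5 kHz mod fs = 18.5 kHz.
18.5 kHz ≤ fs/2 = 25 kHz, appears at 18.5 kHz.
19.5 kHz ≤ fs/2 = 25 kHz, passes unchanged.
68.5 kHz and 168.5 kHz both map to 18.5 kHz.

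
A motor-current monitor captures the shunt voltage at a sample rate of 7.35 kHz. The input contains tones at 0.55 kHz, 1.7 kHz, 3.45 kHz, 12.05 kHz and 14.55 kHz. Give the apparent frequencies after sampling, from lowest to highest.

0.15 kHz, 0.55 kHz, 1.7 kHz, 2.65 kHz, 3.45 kHz

fs/2 = 3.675 kHz.
0.55 kHz ≤ fs/2 = 3.675 kHz, passes unchanged.
1.7 kHz ≤ fs/2 = 3.675 kHz, passes unchanged.
3.45 kHz ≤ fs/2 = 3.675 kHz, passes unchanged.
12.05 kHz mod fs = 4.7 kHz.
4.7 kHz > fs/2 = 3.675 kHz, folds to fs − 4.7 kHz = 2.65 kHz.
14.55 kHz mod fs = 7.2 kHz.
7.2 kHz > fs/2 = 3.675 kHz, folds to fs − 7.2 kHz = 0.15 kHz.
Distinct values: {0.15 kHz, 0.55 kHz, 1.7 kHz, 2.65 kHz, 3.45 kHz}.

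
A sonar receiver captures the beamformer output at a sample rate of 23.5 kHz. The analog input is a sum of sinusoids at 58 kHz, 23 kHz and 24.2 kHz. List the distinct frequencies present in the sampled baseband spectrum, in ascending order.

0.5 kHz, 0.7 kHz, 11 kHz

fs/2 = 11.75 kHz.
58 kHz mod fs = 11 kHz.
11 kHz ≤ fs/2 = 11.75 kHz, appears at 11 kHz.
23 kHz > fs/2 = 11.75 kHz, folds to fs − 23 kHz = 0.5 kHz.
24.2 kHz mod fs = 0.7 kHz.
0.7 kHz ≤ fs/2 = 11.75 kHz, appears at 0.7 kHz.
Distinct values: {0.5 kHz, 0.7 kHz, 11 kHz}.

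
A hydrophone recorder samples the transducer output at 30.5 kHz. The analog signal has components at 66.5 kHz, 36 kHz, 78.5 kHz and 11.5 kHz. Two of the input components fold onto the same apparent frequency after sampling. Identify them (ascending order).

fs/2 = 15.25 kHz.
66.5 kHz mod fs = 5.5 kHz.
5.5 kHz ≤ fs/2 = 15.25 kHz, appears at 5.5 kHz.
36 kHz mod fs = 5.5 kHz.
5.5 kHz ≤ fs/2 = 15.25 kHz, appears at 5.5 kHz.
78.5 kHz mod fs = 17.5 kHz.
17.5 kHz > fs/2 = 15.25 kHz, folds to fs − 17.5 kHz = 13 kHz.
11.5 kHz ≤ fs/2 = 15.25 kHz, passes unchanged.
36 kHz and 66.5 kHz both map to 5.5 kHz.

36 kHz, 66.5 kHz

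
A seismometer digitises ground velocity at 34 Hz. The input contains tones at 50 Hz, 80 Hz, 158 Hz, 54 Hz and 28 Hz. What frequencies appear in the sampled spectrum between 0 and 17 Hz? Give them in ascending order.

6 Hz, 12 Hz, 14 Hz, 16 Hz

fs/2 = 17 Hz.
50 Hz mod fs = 16 Hz.
16 Hz ≤ fs/2 = 17 Hz, appears at 16 Hz.
80 Hz mod fs = 12 Hz.
12 Hz ≤ fs/2 = 17 Hz, appears at 12 Hz.
158 Hz mod fs = 22 Hz.
22 Hz > fs/2 = 17 Hz, folds to fs − 22 Hz = 12 Hz.
54 Hz mod fs = 20 Hz.
20 Hz > fs/2 = 17 Hz, folds to fs − 20 Hz = 14 Hz.
28 Hz > fs/2 = 17 Hz, folds to fs − 28 Hz = 6 Hz.
Distinct values: {6 Hz, 12 Hz, 14 Hz, 16 Hz}.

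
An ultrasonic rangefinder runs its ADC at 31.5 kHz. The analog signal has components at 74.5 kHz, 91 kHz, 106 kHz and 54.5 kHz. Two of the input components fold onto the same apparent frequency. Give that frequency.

fs/2 = 15.75 kHz.
74.5 kHz mod fs = 11.5 kHz.
11.5 kHz ≤ fs/2 = 15.75 kHz, appears at 11.5 kHz.
91 kHz mod fs = 28 kHz.
28 kHz > fs/2 = 15.75 kHz, folds to fs − 28 kHz = 3.5 kHz.
106 kHz mod fs = 11.5 kHz.
11.5 kHz ≤ fs/2 = 15.75 kHz, appears at 11.5 kHz.
54.5 kHz mod fs = 23 kHz.
23 kHz > fs/2 = 15.75 kHz, folds to fs − 23 kHz = 8.5 kHz.
74.5 kHz and 106 kHz both map to 11.5 kHz.

11.5 kHz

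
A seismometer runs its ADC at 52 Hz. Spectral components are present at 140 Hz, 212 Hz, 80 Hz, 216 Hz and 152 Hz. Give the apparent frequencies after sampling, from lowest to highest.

4 Hz, 8 Hz, 16 Hz, 24 Hz

fs/2 = 26 Hz.
140 Hz mod fs = 36 Hz.
36 Hz > fs/2 = 26 Hz, folds to fs − 36 Hz = 16 Hz.
212 Hz mod fs = 4 Hz.
4 Hz ≤ fs/2 = 26 Hz, appears at 4 Hz.
80 Hz mod fs = 28 Hz.
28 Hz > fs/2 = 26 Hz, folds to fs − 28 Hz = 24 Hz.
216 Hz mod fs = 8 Hz.
8 Hz ≤ fs/2 = 26 Hz, appears at 8 Hz.
152 Hz mod fs = 48 Hz.
48 Hz > fs/2 = 26 Hz, folds to fs − 48 Hz = 4 Hz.
Distinct values: {4 Hz, 8 Hz, 16 Hz, 24 Hz}.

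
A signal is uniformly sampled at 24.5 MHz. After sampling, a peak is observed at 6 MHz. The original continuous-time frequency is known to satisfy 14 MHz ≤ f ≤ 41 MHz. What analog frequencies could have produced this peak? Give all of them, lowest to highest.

Frequencies that alias to 6 MHz are k·fs ± 6 MHz for integer k ≥ 0.
k=0: 6 MHz.
k=1: 18.5 MHz, 30.5 MHz.
k=2: 43 MHz, 55 MHz.
Within [14 MHz, 41 MHz]: 18.5 MHz, 30.5 MHz.

18.5 MHz, 30.5 MHz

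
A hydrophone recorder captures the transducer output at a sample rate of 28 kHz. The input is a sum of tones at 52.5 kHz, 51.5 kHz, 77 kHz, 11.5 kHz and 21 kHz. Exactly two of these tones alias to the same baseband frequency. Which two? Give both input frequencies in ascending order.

21 kHz, 77 kHz

fs/2 = 14 kHz.
52.5 kHz mod fs = 24.5 kHz.
24.5 kHz > fs/2 = 14 kHz, folds to fs − 24.5 kHz = 3.5 kHz.
51.5 kHz mod fs = 23.5 kHz.
23.5 kHz > fs/2 = 14 kHz, folds to fs − 23.5 kHz = 4.5 kHz.
77 kHz mod fs = 21 kHz.
21 kHz > fs/2 = 14 kHz, folds to fs − 21 kHz = 7 kHz.
11.5 kHz ≤ fs/2 = 14 kHz, passes unchanged.
21 kHz > fs/2 = 14 kHz, folds to fs − 21 kHz = 7 kHz.
21 kHz and 77 kHz both map to 7 kHz.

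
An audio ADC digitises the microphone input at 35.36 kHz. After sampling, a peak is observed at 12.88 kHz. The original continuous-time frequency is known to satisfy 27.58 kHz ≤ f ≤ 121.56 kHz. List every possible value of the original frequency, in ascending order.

Frequencies that alias to 12.88 kHz are k·fs ± 12.88 kHz for integer k ≥ 0.
k=0: 12.88 kHz.
k=1: 22.48 kHz, 48.24 kHz.
k=2: 57.84 kHz, 83.6 kHz.
k=3: 93.2 kHz, 118.96 kHz.
k=4: 128.56 kHz, 154.32 kHz.
Within [27.58 kHz, 121.56 kHz]: 48.24 kHz, 57.84 kHz, 83.6 kHz, 93.2 kHz, 118.96 kHz.

48.24 kHz, 57.84 kHz, 83.6 kHz, 93.2 kHz, 118.96 kHz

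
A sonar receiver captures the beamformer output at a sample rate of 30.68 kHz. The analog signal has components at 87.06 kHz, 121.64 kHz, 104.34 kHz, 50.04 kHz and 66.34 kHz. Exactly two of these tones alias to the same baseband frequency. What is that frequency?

4.98 kHz

fs/2 = 15.34 kHz.
87.06 kHz mod fs = 25.7 kHz.
25.7 kHz > fs/2 = 15.34 kHz, folds to fs − 25.7 kHz = 4.98 kHz.
121.64 kHz mod fs = 29.6 kHz.
29.6 kHz > fs/2 = 15.34 kHz, folds to fs − 29.6 kHz = 1.08 kHz.
104.34 kHz mod fs = 12.3 kHz.
12.3 kHz ≤ fs/2 = 15.34 kHz, appears at 12.3 kHz.
50.04 kHz mod fs = 19.36 kHz.
19.36 kHz > fs/2 = 15.34 kHz, folds to fs − 19.36 kHz = 11.32 kHz.
66.34 kHz mod fs = 4.98 kHz.
4.98 kHz ≤ fs/2 = 15.34 kHz, appears at 4.98 kHz.
66.34 kHz and 87.06 kHz both map to 4.98 kHz.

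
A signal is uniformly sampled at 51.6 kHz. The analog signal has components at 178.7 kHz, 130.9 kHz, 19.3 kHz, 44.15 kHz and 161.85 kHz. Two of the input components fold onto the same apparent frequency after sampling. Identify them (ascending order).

130.9 kHz, 178.7 kHz

fs/2 = 25.8 kHz.
178.7 kHz mod fs = 23.9 kHz.
23.9 kHz ≤ fs/2 = 25.8 kHz, appears at 23.9 kHz.
130.9 kHz mod fs = 27.7 kHz.
27.7 kHz > fs/2 = 25.8 kHz, folds to fs − 27.7 kHz = 23.9 kHz.
19.3 kHz ≤ fs/2 = 25.8 kHz, passes unchanged.
44.15 kHz > fs/2 = 25.8 kHz, folds to fs − 44.15 kHz = 7.45 kHz.
161.85 kHz mod fs = 7.05 kHz.
7.05 kHz ≤ fs/2 = 25.8 kHz, appears at 7.05 kHz.
130.9 kHz and 178.7 kHz both map to 23.9 kHz.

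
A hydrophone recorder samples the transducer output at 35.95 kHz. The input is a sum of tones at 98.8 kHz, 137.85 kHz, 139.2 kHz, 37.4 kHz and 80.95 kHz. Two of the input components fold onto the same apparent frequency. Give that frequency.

9.05 kHz

fs/2 = 17.975 kHz.
98.8 kHz mod fs = 26.9 kHz.
26.9 kHz > fs/2 = 17.975 kHz, folds to fs − 26.9 kHz = 9.05 kHz.
137.85 kHz mod fs = 30 kHz.
30 kHz > fs/2 = 17.975 kHz, folds to fs − 30 kHz = 5.95 kHz.
139.2 kHz mod fs = 31.35 kHz.
31.35 kHz > fs/2 = 17.975 kHz, folds to fs − 31.35 kHz = 4.6 kHz.
37.4 kHz mod fs = 1.45 kHz.
1.45 kHz ≤ fs/2 = 17.975 kHz, appears at 1.45 kHz.
80.95 kHz mod fs = 9.05 kHz.
9.05 kHz ≤ fs/2 = 17.975 kHz, appears at 9.05 kHz.
80.95 kHz and 98.8 kHz both map to 9.05 kHz.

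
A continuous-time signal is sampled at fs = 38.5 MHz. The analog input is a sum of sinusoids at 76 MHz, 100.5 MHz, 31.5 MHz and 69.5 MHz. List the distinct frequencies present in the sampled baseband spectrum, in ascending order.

1 MHz, 7 MHz, 7.5 MHz, 15 MHz

fs/2 = 19.25 MHz.
76 MHz mod fs = 37.5 MHz.
37.5 MHz > fs/2 = 19.25 MHz, folds to fs − 37.5 MHz = 1 MHz.
100.5 MHz mod fs = 23.5 MHz.
23.5 MHz > fs/2 = 19.25 MHz, folds to fs − 23.5 MHz = 15 MHz.
31.5 MHz > fs/2 = 19.25 MHz, folds to fs − 31.5 MHz = 7 MHz.
69.5 MHz mod fs = 31 MHz.
31 MHz > fs/2 = 19.25 MHz, folds to fs − 31 MHz = 7.5 MHz.
Distinct values: {1 MHz, 7 MHz, 7.5 MHz, 15 MHz}.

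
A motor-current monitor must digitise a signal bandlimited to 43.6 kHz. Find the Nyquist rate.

87.2 kHz

Nyquist rate = 2 × 43.6 kHz = 87.2 kHz.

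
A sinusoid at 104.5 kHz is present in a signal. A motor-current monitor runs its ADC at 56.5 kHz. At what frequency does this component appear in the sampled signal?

8.5 kHz

104.5 kHz mod fs = 48 kHz.
48 kHz > fs/2 = 28.25 kHz, folds to fs − 48 kHz = 8.5 kHz.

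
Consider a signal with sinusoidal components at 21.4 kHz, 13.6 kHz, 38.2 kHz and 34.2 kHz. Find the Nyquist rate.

Highest-frequency component: 38.2 kHz.
Nyquist rate = 2 × 38.2 kHz = 76.4 kHz.

76.4 kHz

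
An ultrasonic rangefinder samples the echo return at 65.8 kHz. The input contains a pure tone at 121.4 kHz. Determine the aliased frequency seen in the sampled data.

121.4 kHz mod fs = 55.6 kHz.
55.6 kHz > fs/2 = 32.9 kHz, folds to fs − 55.6 kHz = 10.2 kHz.

10.2 kHz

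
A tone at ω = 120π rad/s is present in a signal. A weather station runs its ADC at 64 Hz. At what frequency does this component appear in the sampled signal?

ω = 120π rad/s → f = ω/(2π) = 60 Hz.
60 Hz > fs/2 = 32 Hz, folds to fs − 60 Hz = 4 Hz.

4 Hz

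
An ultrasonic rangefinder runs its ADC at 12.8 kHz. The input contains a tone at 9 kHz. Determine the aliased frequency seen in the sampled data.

3.8 kHz

9 kHz > fs/2 = 6.4 kHz, folds to fs − 9 kHz = 3.8 kHz.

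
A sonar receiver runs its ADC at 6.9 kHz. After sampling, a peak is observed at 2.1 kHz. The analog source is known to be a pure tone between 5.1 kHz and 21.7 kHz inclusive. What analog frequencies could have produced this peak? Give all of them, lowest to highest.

9 kHz, 11.7 kHz, 15.9 kHz, 18.6 kHz

Frequencies that alias to 2.1 kHz are k·fs ± 2.1 kHz for integer k ≥ 0.
k=0: 2.1 kHz.
k=1: 4.8 kHz, 9 kHz.
k=2: 11.7 kHz, 15.9 kHz.
k=3: 18.6 kHz, 22.8 kHz.
k=4: 25.5 kHz, 29.7 kHz.
Within [5.1 kHz, 21.7 kHz]: 9 kHz, 11.7 kHz, 15.9 kHz, 18.6 kHz.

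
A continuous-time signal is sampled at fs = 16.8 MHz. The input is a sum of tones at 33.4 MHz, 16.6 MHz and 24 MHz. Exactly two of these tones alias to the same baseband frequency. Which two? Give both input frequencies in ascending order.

fs/2 = 8.4 MHz.
33.4 MHz mod fs = 16.6 MHz.
16.6 MHz > fs/2 = 8.4 MHz, folds to fs − 16.6 MHz = 0.2 MHz.
16.6 MHz > fs/2 = 8.4 MHz, folds to fs − 16.6 MHz = 0.2 MHz.
24 MHz mod fs = 7.2 MHz.
7.2 MHz ≤ fs/2 = 8.4 MHz, appears at 7.2 MHz.
16.6 MHz and 33.4 MHz both map to 0.2 MHz.

16.6 MHz, 33.4 MHz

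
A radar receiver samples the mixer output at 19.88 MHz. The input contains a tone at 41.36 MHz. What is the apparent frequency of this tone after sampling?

1.6 MHz

41.36 MHz mod fs = 1.6 MHz.
1.6 MHz ≤ fs/2 = 9.94 MHz, appears at 1.6 MHz.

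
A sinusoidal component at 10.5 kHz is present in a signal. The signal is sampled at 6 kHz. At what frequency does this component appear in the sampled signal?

10.5 kHz mod fs = 4.5 kHz.
4.5 kHz > fs/2 = 3 kHz, folds to fs − 4.5 kHz = 1.5 kHz.

1.5 kHz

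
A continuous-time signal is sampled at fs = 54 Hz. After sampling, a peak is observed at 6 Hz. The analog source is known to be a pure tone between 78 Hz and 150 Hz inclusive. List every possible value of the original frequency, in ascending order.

102 Hz, 114 Hz

Frequencies that alias to 6 Hz are k·fs ± 6 Hz for integer k ≥ 0.
k=0: 6 Hz.
k=1: 48 Hz, 60 Hz.
k=2: 102 Hz, 114 Hz.
k=3: 156 Hz, 168 Hz.
Within [78 Hz, 150 Hz]: 102 Hz, 114 Hz.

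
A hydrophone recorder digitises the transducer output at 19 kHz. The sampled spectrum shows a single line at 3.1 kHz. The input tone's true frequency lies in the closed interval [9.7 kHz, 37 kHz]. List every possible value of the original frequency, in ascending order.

Frequencies that alias to 3.1 kHz are k·fs ± 3.1 kHz for integer k ≥ 0.
k=0: 3.1 kHz.
k=1: 15.9 kHz, 22.1 kHz.
k=2: 34.9 kHz, 41.1 kHz.
k=3: 53.9 kHz, 60.1 kHz.
Within [9.7 kHz, 37 kHz]: 15.9 kHz, 22.1 kHz, 34.9 kHz.

15.9 kHz, 22.1 kHz, 34.9 kHz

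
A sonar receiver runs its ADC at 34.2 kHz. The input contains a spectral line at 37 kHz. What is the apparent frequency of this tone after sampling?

37 kHz mod fs = 2.8 kHz.
2.8 kHz ≤ fs/2 = 17.1 kHz, appears at 2.8 kHz.

2.8 kHz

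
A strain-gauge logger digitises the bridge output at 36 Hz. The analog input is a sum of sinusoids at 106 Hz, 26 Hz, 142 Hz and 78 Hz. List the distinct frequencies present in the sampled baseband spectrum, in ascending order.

2 Hz, 6 Hz, 10 Hz

fs/2 = 18 Hz.
106 Hz mod fs = 34 Hz.
34 Hz > fs/2 = 18 Hz, folds to fs − 34 Hz = 2 Hz.
26 Hz > fs/2 = 18 Hz, folds to fs − 26 Hz = 10 Hz.
142 Hz mod fs = 34 Hz.
34 Hz > fs/2 = 18 Hz, folds to fs − 34 Hz = 2 Hz.
78 Hz mod fs = 6 Hz.
6 Hz ≤ fs/2 = 18 Hz, appears at 6 Hz.
Distinct values: {2 Hz, 6 Hz, 10 Hz}.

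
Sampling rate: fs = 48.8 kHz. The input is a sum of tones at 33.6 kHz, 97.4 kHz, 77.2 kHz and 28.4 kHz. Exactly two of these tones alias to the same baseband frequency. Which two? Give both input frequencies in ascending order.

28.4 kHz, 77.2 kHz

fs/2 = 24.4 kHz.
33.6 kHz > fs/2 = 24.4 kHz, folds to fs − 33.6 kHz = 15.2 kHz.
97.4 kHz mod fs = 48.6 kHz.
48.6 kHz > fs/2 = 24.4 kHz, folds to fs − 48.6 kHz = 0.2 kHz.
77.2 kHz mod fs = 28.4 kHz.
28.4 kHz > fs/2 = 24.4 kHz, folds to fs − 28.4 kHz = 20.4 kHz.
28.4 kHz > fs/2 = 24.4 kHz, folds to fs − 28.4 kHz = 20.4 kHz.
28.4 kHz and 77.2 kHz both map to 20.4 kHz.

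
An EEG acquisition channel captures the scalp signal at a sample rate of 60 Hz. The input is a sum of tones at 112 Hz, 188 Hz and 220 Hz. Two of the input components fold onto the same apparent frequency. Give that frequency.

fs/2 = 30 Hz.
112 Hz mod fs = 52 Hz.
52 Hz > fs/2 = 30 Hz, folds to fs − 52 Hz = 8 Hz.
188 Hz mod fs = 8 Hz.
8 Hz ≤ fs/2 = 30 Hz, appears at 8 Hz.
220 Hz mod fs = 40 Hz.
40 Hz > fs/2 = 30 Hz, folds to fs − 40 Hz = 20 Hz.
112 Hz and 188 Hz both map to 8 Hz.

8 Hz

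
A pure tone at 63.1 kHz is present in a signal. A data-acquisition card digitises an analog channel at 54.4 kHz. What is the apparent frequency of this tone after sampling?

8.7 kHz

63.1 kHz mod fs = 8.7 kHz.
8.7 kHz ≤ fs/2 = 27.2 kHz, appears at 8.7 kHz.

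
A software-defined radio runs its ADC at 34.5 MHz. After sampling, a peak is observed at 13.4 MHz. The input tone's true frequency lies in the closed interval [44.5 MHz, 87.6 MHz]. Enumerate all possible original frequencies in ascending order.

Frequencies that alias to 13.4 MHz are k·fs ± 13.4 MHz for integer k ≥ 0.
k=0: 13.4 MHz.
k=1: 21.1 MHz, 47.9 MHz.
k=2: 55.6 MHz, 82.4 MHz.
k=3: 90.1 MHz, 116.9 MHz.
Within [44.5 MHz, 87.6 MHz]: 47.9 MHz, 55.6 MHz, 82.4 MHz.

47.9 MHz, 55.6 MHz, 82.4 MHz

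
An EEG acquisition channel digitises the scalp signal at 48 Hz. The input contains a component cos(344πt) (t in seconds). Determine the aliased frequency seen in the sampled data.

20 Hz

ω = 344π rad/s → f = ω/(2π) = 172 Hz.
172 Hz mod fs = 28 Hz.
28 Hz > fs/2 = 24 Hz, folds to fs − 28 Hz = 20 Hz.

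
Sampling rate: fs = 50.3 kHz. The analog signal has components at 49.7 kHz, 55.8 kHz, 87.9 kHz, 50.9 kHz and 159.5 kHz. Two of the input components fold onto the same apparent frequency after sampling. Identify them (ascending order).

49.7 kHz, 50.9 kHz

fs/2 = 25.15 kHz.
49.7 kHz > fs/2 = 25.15 kHz, folds to fs − 49.7 kHz = 0.6 kHz.
55.8 kHz mod fs = 5.5 kHz.
5.5 kHz ≤ fs/2 = 25.15 kHz, appears at 5.5 kHz.
87.9 kHz mod fs = 37.6 kHz.
37.6 kHz > fs/2 = 25.15 kHz, folds to fs − 37.6 kHz = 12.7 kHz.
50.9 kHz mod fs = 0.6 kHz.
0.6 kHz ≤ fs/2 = 25.15 kHz, appears at 0.6 kHz.
159.5 kHz mod fs = 8.6 kHz.
8.6 kHz ≤ fs/2 = 25.15 kHz, appears at 8.6 kHz.
49.7 kHz and 50.9 kHz both map to 0.6 kHz.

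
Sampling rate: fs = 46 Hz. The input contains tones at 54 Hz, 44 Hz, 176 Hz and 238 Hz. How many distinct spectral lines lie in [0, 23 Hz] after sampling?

2

fs/2 = 23 Hz.
54 Hz mod fs = 8 Hz.
8 Hz ≤ fs/2 = 23 Hz, appears at 8 Hz.
44 Hz > fs/2 = 23 Hz, folds to fs − 44 Hz = 2 Hz.
176 Hz mod fs = 38 Hz.
38 Hz > fs/2 = 23 Hz, folds to fs − 38 Hz = 8 Hz.
238 Hz mod fs = 8 Hz.
8 Hz ≤ fs/2 = 23 Hz, appears at 8 Hz.
Distinct values: {2 Hz, 8 Hz} → 2.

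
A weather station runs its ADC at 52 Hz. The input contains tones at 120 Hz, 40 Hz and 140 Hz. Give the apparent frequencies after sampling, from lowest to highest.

fs/2 = 26 Hz.
120 Hz mod fs = 16 Hz.
16 Hz ≤ fs/2 = 26 Hz, appears at 16 Hz.
40 Hz > fs/2 = 26 Hz, folds to fs − 40 Hz = 12 Hz.
140 Hz mod fs = 36 Hz.
36 Hz > fs/2 = 26 Hz, folds to fs − 36 Hz = 16 Hz.
Distinct values: {12 Hz, 16 Hz}.

12 Hz, 16 Hz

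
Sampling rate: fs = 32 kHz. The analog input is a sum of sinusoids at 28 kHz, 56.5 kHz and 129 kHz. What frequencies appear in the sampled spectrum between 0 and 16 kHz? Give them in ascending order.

1 kHz, 4 kHz, 7.5 kHz

fs/2 = 16 kHz.
28 kHz > fs/2 = 16 kHz, folds to fs − 28 kHz = 4 kHz.
56.5 kHz mod fs = 24.5 kHz.
24.5 kHz > fs/2 = 16 kHz, folds to fs − 24.5 kHz = 7.5 kHz.
129 kHz mod fs = 1 kHz.
1 kHz ≤ fs/2 = 16 kHz, appears at 1 kHz.
Distinct values: {1 kHz, 4 kHz, 7.5 kHz}.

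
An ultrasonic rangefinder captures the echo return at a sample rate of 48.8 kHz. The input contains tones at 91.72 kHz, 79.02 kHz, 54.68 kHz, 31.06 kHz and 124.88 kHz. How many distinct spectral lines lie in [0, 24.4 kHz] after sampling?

4

fs/2 = 24.4 kHz.
91.72 kHz mod fs = 42.92 kHz.
42.92 kHz > fs/2 = 24.4 kHz, folds to fs − 42.92 kHz = 5.88 kHz.
79.02 kHz mod fs = 30.22 kHz.
30.22 kHz > fs/2 = 24.4 kHz, folds to fs − 30.22 kHz = 18.58 kHz.
54.68 kHz mod fs = 5.88 kHz.
5.88 kHz ≤ fs/2 = 24.4 kHz, appears at 5.88 kHz.
31.06 kHz > fs/2 = 24.4 kHz, folds to fs − 31.06 kHz = 17.74 kHz.
124.88 kHz mod fs = 27.28 kHz.
27.28 kHz > fs/2 = 24.4 kHz, folds to fs − 27.28 kHz = 21.52 kHz.
Distinct values: {5.88 kHz, 17.74 kHz, 18.58 kHz, 21.52 kHz} → 4.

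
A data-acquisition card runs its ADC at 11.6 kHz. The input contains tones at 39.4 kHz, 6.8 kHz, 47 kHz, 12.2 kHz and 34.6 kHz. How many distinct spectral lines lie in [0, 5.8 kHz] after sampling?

4

fs/2 = 5.8 kHz.
39.4 kHz mod fs = 4.6 kHz.
4.6 kHz ≤ fs/2 = 5.8 kHz, appears at 4.6 kHz.
6.8 kHz > fs/2 = 5.8 kHz, folds to fs − 6.8 kHz = 4.8 kHz.
47 kHz mod fs = 0.6 kHz.
0.6 kHz ≤ fs/2 = 5.8 kHz, appears at 0.6 kHz.
12.2 kHz mod fs = 0.6 kHz.
0.6 kHz ≤ fs/2 = 5.8 kHz, appears at 0.6 kHz.
34.6 kHz mod fs = 11.4 kHz.
11.4 kHz > fs/2 = 5.8 kHz, folds to fs − 11.4 kHz = 0.2 kHz.
Distinct values: {0.2 kHz, 0.6 kHz, 4.6 kHz, 4.8 kHz} → 4.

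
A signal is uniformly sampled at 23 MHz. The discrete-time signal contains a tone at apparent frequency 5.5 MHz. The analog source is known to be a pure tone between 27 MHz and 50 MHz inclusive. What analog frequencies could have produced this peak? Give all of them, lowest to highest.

28.5 MHz, 40.5 MHz

Frequencies that alias to 5.5 MHz are k·fs ± 5.5 MHz for integer k ≥ 0.
k=0: 5.5 MHz.
k=1: 17.5 MHz, 28.5 MHz.
k=2: 40.5 MHz, 51.5 MHz.
k=3: 63.5 MHz, 74.5 MHz.
Within [27 MHz, 50 MHz]: 28.5 MHz, 40.5 MHz.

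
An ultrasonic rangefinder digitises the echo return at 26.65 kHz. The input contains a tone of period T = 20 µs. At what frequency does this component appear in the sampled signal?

T = 20 µs → f = 1/T = 50 kHz.
50 kHz mod fs = 23.35 kHz.
23.35 kHz > fs/2 = 13.325 kHz, folds to fs − 23.35 kHz = 3.3 kHz.

3.3 kHz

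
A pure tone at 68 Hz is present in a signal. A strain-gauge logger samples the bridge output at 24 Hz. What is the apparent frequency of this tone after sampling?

4 Hz

68 Hz mod fs = 20 Hz.
20 Hz > fs/2 = 12 Hz, folds to fs − 20 Hz = 4 Hz.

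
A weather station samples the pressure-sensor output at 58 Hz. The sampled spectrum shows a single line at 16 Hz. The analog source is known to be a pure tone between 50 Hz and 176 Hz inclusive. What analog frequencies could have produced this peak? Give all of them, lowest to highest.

Frequencies that alias to 16 Hz are k·fs ± 16 Hz for integer k ≥ 0.
k=0: 16 Hz.
k=1: 42 Hz, 74 Hz.
k=2: 100 Hz, 132 Hz.
k=3: 158 Hz, 190 Hz.
k=4: 216 Hz, 248 Hz.
Within [50 Hz, 176 Hz]: 74 Hz, 100 Hz, 132 Hz, 158 Hz.

74 Hz, 100 Hz, 132 Hz, 158 Hz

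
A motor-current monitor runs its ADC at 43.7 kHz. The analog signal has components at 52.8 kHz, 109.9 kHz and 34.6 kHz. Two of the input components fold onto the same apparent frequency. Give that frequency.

fs/2 = 21.85 kHz.
52.8 kHz mod fs = 9.1 kHz.
9.1 kHz ≤ fs/2 = 21.85 kHz, appears at 9.1 kHz.
109.9 kHz mod fs = 22.5 kHz.
22.5 kHz > fs/2 = 21.85 kHz, folds to fs − 22.5 kHz = 21.2 kHz.
34.6 kHz > fs/2 = 21.85 kHz, folds to fs − 34.6 kHz = 9.1 kHz.
34.6 kHz and 52.8 kHz both map to 9.1 kHz.

9.1 kHz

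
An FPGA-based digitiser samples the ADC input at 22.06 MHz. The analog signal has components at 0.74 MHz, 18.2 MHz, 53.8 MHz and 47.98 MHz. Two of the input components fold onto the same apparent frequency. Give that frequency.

3.86 MHz

fs/2 = 11.03 MHz.
0.74 MHz ≤ fs/2 = 11.03 MHz, passes unchanged.
18.2 MHz > fs/2 = 11.03 MHz, folds to fs − 18.2 MHz = 3.86 MHz.
53.8 MHz mod fs = 9.68 MHz.
9.68 MHz ≤ fs/2 = 11.03 MHz, appears at 9.68 MHz.
47.98 MHz mod fs = 3.86 MHz.
3.86 MHz ≤ fs/2 = 11.03 MHz, appears at 3.86 MHz.
18.2 MHz and 47.98 MHz both map to 3.86 MHz.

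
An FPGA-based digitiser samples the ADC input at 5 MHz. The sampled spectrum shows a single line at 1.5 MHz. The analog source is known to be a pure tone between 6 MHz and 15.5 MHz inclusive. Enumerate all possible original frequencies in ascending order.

Frequencies that alias to 1.5 MHz are k·fs ± 1.5 MHz for integer k ≥ 0.
k=0: 1.5 MHz.
k=1: 3.5 MHz, 6.5 MHz.
k=2: 8.5 MHz, 11.5 MHz.
k=3: 13.5 MHz, 16.5 MHz.
k=4: 18.5 MHz, 21.5 MHz.
Within [6 MHz, 15.5 MHz]: 6.5 MHz, 8.5 MHz, 11.5 MHz, 13.5 MHz.

6.5 MHz, 8.5 MHz, 11.5 MHz, 13.5 MHz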